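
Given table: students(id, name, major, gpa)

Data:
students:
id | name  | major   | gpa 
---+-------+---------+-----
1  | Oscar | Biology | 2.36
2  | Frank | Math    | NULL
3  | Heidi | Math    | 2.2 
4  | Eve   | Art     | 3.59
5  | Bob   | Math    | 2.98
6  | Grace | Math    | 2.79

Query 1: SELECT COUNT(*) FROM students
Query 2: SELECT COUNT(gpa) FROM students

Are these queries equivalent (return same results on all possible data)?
No, not equivalent

Query 1 returns: [(6,)]
Query 2 returns: [(5,)]

Reason: COUNT(*) includes NULLs, COUNT(column) excludes them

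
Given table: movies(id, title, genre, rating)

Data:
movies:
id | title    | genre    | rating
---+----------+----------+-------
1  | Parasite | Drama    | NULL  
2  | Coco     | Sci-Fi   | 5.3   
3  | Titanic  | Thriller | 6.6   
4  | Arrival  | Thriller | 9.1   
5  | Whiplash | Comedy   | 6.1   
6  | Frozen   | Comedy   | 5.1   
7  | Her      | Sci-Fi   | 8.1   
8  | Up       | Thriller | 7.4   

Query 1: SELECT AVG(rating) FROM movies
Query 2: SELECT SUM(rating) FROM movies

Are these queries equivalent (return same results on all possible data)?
No, not equivalent

Query 1 returns: [(6.814285714285714,)]
Query 2 returns: [(47.699999999999996,)]

Reason: AVG vs SUM give different aggregate values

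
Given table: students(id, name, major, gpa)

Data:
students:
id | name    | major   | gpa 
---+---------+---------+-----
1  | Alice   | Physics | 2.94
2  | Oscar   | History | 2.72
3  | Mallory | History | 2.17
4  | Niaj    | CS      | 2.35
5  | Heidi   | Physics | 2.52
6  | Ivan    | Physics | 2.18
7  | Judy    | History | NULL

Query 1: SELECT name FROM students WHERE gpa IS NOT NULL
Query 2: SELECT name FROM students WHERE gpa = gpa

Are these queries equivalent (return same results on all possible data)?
Yes, equivalent

Both queries return: [('Alice',), ('Heidi',), ('Ivan',), ('Mallory',), ('Niaj',), ('Oscar',)]

Reason: IS NOT NULL vs self-equality (both exclude NULLs)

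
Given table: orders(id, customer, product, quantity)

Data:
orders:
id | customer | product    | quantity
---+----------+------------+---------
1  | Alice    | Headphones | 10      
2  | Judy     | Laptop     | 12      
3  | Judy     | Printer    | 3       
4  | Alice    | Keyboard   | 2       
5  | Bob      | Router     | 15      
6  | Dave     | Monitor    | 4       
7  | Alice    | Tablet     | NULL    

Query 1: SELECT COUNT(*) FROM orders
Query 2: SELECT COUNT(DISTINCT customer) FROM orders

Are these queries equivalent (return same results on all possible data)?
No, not equivalent

Query 1 returns: [(7,)]
Query 2 returns: [(4,)]

Reason: COUNT(*) counts rows, COUNT(DISTINCT customer) counts unique customers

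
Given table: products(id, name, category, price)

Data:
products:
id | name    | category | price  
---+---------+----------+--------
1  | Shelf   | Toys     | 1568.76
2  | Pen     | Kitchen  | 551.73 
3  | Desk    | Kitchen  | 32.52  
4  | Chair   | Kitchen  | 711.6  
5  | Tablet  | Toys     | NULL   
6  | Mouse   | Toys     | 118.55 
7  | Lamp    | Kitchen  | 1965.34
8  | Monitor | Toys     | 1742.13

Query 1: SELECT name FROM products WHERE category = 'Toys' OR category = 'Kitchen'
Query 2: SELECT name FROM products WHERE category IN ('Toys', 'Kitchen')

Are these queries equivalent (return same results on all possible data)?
Yes, equivalent

Both queries return: [('Chair',), ('Desk',), ('Lamp',), ('Monitor',), ('Mouse',), ('Pen',), ('Shelf',), ('Tablet',)]

Reason: OR vs IN are equivalent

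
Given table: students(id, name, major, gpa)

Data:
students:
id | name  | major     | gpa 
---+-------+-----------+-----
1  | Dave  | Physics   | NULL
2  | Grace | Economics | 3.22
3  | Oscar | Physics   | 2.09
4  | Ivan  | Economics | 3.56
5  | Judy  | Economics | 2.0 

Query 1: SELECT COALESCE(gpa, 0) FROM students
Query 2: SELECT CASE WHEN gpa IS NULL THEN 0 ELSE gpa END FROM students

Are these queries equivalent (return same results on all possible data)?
Yes, equivalent

Both queries return: [(0,), (2.0,), (2.09,), (3.22,), (3.56,)]

Reason: COALESCE vs CASE for NULL handling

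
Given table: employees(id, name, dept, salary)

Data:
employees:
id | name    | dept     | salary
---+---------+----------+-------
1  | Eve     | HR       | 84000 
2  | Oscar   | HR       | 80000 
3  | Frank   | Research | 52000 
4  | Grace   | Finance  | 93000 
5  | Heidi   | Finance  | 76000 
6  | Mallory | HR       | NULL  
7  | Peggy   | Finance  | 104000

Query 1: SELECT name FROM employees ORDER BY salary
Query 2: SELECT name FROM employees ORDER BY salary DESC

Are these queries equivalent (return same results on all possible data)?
No, not equivalent

Query 1 returns: [('Mallory',), ('Frank',), ('Heidi',), ('Oscar',), ('Eve',), ('Grace',), ('Peggy',)]
Query 2 returns: [('Peggy',), ('Grace',), ('Eve',), ('Oscar',), ('Heidi',), ('Frank',), ('Mallory',)]

Reason: ASC vs DESC gives opposite ordering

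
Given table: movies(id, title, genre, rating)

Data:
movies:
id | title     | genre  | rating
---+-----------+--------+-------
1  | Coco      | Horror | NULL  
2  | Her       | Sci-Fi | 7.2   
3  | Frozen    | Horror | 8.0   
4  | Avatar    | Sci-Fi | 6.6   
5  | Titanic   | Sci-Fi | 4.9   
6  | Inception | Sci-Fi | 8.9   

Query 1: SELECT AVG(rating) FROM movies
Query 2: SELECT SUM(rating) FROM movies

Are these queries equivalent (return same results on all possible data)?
No, not equivalent

Query 1 returns: [(7.12,)]
Query 2 returns: [(35.6,)]

Reason: AVG vs SUM give different aggregate values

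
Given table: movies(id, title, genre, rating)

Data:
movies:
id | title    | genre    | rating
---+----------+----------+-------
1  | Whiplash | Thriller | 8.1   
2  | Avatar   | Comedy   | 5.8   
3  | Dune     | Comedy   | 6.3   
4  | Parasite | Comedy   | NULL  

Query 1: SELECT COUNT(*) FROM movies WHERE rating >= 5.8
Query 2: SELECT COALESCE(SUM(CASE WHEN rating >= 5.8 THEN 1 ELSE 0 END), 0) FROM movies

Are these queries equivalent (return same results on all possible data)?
Yes, equivalent

Both queries return: [(3,)]

Reason: COUNT with WHERE vs conditional SUM (COALESCE handles empty-table NULL)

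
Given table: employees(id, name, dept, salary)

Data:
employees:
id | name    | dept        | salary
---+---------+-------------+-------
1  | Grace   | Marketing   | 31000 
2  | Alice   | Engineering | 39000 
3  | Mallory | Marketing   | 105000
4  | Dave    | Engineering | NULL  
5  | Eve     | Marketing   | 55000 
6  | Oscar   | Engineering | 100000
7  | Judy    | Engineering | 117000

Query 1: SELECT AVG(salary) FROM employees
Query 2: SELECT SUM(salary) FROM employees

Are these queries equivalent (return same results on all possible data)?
No, not equivalent

Query 1 returns: [(74500.0,)]
Query 2 returns: [(447000,)]

Reason: AVG vs SUM give different aggregate values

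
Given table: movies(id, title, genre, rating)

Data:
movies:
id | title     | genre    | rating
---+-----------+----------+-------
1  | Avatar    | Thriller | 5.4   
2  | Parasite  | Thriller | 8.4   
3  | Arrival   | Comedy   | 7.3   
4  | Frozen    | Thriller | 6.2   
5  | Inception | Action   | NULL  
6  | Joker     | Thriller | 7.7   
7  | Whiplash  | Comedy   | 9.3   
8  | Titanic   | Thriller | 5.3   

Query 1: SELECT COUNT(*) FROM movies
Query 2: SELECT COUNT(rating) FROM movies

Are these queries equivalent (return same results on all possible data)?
No, not equivalent

Query 1 returns: [(8,)]
Query 2 returns: [(7,)]

Reason: COUNT(*) includes NULLs, COUNT(column) excludes them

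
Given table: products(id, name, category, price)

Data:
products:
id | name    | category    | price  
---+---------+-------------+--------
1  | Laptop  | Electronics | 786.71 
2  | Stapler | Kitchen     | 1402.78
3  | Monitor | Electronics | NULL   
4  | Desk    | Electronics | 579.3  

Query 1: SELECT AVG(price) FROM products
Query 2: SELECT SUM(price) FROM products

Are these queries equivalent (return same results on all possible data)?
No, not equivalent

Query 1 returns: [(922.93,)]
Query 2 returns: [(2768.79,)]

Reason: AVG vs SUM give different aggregate values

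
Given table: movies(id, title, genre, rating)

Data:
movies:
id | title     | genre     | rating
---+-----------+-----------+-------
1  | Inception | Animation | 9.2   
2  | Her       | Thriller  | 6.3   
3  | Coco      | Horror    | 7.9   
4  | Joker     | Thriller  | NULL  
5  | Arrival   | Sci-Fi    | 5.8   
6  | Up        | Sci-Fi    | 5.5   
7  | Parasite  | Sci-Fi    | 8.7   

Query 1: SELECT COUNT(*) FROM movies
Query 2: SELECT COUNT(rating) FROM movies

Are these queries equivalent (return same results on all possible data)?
No, not equivalent

Query 1 returns: [(7,)]
Query 2 returns: [(6,)]

Reason: COUNT(*) includes NULLs, COUNT(column) excludes them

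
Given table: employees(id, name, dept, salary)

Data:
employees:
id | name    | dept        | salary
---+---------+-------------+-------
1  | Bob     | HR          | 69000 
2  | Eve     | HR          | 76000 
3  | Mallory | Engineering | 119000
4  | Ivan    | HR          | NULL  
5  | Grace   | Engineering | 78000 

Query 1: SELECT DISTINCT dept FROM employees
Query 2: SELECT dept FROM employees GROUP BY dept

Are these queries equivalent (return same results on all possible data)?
Yes, equivalent

Both queries return: [('Engineering',), ('HR',)]

Reason: Both get unique depts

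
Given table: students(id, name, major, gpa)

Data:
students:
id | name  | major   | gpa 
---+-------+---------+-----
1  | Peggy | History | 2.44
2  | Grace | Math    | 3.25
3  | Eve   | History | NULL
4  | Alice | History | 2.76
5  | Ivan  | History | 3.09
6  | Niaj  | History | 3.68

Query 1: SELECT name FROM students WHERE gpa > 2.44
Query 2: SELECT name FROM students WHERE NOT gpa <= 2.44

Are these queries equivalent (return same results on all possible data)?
Yes, equivalent

Both queries return: [('Alice',), ('Grace',), ('Ivan',), ('Niaj',)]

Reason: Both filter gpa > 2.44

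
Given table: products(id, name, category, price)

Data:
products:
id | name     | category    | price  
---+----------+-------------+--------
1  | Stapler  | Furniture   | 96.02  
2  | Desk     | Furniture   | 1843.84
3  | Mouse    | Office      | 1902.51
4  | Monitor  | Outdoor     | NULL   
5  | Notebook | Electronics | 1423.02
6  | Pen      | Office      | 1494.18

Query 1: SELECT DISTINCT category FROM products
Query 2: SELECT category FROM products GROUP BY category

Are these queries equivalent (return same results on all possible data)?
Yes, equivalent

Both queries return: [('Electronics',), ('Furniture',), ('Office',), ('Outdoor',)]

Reason: Both get unique categorys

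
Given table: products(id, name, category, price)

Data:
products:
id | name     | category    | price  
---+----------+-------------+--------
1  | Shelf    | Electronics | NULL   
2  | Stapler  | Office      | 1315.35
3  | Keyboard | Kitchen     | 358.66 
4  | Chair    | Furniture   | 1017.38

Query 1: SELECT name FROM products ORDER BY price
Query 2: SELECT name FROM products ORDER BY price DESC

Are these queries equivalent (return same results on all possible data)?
No, not equivalent

Query 1 returns: [('Shelf',), ('Keyboard',), ('Chair',), ('Stapler',)]
Query 2 returns: [('Stapler',), ('Chair',), ('Keyboard',), ('Shelf',)]

Reason: ASC vs DESC gives opposite ordering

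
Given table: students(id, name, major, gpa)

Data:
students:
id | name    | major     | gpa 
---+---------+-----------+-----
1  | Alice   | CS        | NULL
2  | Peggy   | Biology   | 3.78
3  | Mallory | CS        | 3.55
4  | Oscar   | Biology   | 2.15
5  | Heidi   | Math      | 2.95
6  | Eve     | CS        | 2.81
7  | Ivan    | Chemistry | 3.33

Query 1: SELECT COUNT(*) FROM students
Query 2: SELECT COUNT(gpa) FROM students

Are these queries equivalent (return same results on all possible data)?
No, not equivalent

Query 1 returns: [(7,)]
Query 2 returns: [(6,)]

Reason: COUNT(*) includes NULLs, COUNT(column) excludes them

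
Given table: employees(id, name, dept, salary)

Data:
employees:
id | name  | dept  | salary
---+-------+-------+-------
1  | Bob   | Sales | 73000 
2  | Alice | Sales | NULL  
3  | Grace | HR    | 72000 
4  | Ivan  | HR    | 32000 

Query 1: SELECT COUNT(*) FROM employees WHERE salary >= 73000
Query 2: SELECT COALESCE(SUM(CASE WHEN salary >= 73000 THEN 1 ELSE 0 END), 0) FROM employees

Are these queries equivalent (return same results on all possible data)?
Yes, equivalent

Both queries return: [(1,)]

Reason: COUNT with WHERE vs conditional SUM (COALESCE handles empty-table NULL)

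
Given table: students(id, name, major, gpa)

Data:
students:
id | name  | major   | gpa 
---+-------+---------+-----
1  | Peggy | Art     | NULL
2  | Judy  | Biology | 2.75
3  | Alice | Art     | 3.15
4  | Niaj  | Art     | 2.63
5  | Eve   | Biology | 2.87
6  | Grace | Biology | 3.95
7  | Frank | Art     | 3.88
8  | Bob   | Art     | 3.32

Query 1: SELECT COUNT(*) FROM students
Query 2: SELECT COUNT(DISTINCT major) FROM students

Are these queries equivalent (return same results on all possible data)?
No, not equivalent

Query 1 returns: [(8,)]
Query 2 returns: [(2,)]

Reason: COUNT(*) counts rows, COUNT(DISTINCT major) counts unique majors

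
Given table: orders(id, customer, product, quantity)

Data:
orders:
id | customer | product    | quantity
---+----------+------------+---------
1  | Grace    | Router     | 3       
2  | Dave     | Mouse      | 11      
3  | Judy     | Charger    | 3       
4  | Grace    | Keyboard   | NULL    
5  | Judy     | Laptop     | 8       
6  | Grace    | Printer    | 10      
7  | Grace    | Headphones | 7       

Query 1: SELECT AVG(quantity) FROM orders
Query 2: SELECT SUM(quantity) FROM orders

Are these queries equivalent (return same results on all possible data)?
No, not equivalent

Query 1 returns: [(7.0,)]
Query 2 returns: [(42,)]

Reason: AVG vs SUM give different aggregate values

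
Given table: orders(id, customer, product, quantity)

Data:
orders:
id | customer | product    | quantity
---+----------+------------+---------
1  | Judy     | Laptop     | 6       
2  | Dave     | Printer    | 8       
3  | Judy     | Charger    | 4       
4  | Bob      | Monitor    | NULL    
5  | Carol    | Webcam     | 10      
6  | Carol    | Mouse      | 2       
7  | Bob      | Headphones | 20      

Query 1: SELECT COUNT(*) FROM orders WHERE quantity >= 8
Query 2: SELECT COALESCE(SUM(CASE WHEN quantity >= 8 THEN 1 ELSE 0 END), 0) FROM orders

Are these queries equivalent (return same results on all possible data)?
Yes, equivalent

Both queries return: [(3,)]

Reason: COUNT with WHERE vs conditional SUM (COALESCE handles empty-table NULL)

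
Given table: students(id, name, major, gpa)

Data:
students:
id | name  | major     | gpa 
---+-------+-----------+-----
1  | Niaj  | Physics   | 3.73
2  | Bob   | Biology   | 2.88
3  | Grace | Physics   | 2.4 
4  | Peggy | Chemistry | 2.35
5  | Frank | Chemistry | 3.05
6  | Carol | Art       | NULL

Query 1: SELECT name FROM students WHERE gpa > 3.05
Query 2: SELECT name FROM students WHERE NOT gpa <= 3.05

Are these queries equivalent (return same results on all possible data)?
Yes, equivalent

Both queries return: [('Niaj',)]

Reason: Both filter gpa > 3.05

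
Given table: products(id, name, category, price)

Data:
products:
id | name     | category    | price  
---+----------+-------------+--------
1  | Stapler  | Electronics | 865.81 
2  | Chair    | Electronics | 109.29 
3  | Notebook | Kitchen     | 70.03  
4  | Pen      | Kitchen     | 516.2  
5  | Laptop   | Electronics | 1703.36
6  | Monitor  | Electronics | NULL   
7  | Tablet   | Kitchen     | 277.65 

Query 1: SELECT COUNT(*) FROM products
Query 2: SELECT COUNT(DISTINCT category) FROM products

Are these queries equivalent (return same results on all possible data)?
No, not equivalent

Query 1 returns: [(7,)]
Query 2 returns: [(2,)]

Reason: COUNT(*) counts rows, COUNT(DISTINCT category) counts unique categorys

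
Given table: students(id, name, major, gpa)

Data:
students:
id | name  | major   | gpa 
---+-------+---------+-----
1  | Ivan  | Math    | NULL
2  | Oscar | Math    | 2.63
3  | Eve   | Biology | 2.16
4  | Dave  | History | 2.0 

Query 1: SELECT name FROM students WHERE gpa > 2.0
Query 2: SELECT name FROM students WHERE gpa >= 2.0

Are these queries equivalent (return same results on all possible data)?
No, not equivalent

Query 1 returns: [('Oscar',), ('Eve',)]
Query 2 returns: [('Oscar',), ('Eve',), ('Dave',)]

Reason: > vs >= gives different results when gpa = 2.0 exists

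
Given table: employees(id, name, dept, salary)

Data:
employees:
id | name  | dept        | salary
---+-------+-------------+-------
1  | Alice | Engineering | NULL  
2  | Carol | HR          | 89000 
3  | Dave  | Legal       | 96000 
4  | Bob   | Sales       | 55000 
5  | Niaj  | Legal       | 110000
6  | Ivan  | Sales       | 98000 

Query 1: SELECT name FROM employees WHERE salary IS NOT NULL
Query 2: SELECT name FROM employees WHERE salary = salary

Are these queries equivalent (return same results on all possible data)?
Yes, equivalent

Both queries return: [('Bob',), ('Carol',), ('Dave',), ('Ivan',), ('Niaj',)]

Reason: IS NOT NULL vs self-equality (both exclude NULLs)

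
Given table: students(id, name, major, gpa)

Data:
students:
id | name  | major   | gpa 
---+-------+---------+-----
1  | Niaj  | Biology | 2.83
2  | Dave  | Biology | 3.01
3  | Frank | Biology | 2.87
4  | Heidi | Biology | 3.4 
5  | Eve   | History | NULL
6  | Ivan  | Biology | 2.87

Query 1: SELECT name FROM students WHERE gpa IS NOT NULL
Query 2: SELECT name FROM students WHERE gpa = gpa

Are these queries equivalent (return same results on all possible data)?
Yes, equivalent

Both queries return: [('Dave',), ('Frank',), ('Heidi',), ('Ivan',), ('Niaj',)]

Reason: IS NOT NULL vs self-equality (both exclude NULLs)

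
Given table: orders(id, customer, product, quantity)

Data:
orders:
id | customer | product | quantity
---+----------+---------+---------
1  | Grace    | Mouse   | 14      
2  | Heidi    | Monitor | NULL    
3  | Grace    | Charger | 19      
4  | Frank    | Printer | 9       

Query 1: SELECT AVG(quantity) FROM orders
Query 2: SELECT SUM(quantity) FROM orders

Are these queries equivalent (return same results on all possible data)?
No, not equivalent

Query 1 returns: [(14.0,)]
Query 2 returns: [(42,)]

Reason: AVG vs SUM give different aggregate values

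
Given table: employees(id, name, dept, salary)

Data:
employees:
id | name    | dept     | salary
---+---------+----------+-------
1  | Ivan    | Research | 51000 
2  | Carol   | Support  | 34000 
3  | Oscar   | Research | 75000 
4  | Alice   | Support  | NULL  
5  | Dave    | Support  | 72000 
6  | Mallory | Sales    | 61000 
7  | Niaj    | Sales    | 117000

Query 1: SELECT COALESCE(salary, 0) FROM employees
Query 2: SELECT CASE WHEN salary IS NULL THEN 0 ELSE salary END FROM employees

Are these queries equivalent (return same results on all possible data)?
Yes, equivalent

Both queries return: [(0,), (34000,), (51000,), (61000,), (72000,), (75000,), (117000,)]

Reason: COALESCE vs CASE for NULL handling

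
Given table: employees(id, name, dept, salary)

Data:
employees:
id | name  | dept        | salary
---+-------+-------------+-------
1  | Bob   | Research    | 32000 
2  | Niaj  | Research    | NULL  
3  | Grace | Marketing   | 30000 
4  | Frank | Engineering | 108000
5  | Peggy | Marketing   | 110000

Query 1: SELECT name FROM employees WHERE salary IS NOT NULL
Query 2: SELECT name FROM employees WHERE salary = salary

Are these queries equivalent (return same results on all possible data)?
Yes, equivalent

Both queries return: [('Bob',), ('Frank',), ('Grace',), ('Peggy',)]

Reason: IS NOT NULL vs self-equality (both exclude NULLs)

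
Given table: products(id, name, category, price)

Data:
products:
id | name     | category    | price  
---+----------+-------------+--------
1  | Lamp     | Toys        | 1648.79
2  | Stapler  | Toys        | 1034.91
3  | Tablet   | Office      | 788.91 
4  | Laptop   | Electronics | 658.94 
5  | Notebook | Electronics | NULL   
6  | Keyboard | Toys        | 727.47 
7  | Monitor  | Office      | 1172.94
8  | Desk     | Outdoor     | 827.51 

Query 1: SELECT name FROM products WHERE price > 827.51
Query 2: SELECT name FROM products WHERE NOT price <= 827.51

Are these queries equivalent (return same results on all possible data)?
Yes, equivalent

Both queries return: [('Lamp',), ('Monitor',), ('Stapler',)]

Reason: Both filter price > 827.51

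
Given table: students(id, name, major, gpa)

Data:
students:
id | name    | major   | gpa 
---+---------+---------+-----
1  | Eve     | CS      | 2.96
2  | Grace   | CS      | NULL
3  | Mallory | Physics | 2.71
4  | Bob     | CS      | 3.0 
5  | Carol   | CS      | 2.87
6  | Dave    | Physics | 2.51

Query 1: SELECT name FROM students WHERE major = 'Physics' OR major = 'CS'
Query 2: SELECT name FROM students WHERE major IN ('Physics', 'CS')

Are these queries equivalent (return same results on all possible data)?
Yes, equivalent

Both queries return: [('Bob',), ('Carol',), ('Dave',), ('Eve',), ('Grace',), ('Mallory',)]

Reason: OR vs IN are equivalent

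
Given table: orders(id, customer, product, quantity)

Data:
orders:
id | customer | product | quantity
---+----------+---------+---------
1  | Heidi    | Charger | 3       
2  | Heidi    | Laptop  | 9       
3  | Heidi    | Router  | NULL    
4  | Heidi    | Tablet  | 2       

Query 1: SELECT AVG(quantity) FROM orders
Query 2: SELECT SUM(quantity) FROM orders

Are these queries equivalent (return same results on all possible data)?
No, not equivalent

Query 1 returns: [(4.666666666666667,)]
Query 2 returns: [(14,)]

Reason: AVG vs SUM give different aggregate values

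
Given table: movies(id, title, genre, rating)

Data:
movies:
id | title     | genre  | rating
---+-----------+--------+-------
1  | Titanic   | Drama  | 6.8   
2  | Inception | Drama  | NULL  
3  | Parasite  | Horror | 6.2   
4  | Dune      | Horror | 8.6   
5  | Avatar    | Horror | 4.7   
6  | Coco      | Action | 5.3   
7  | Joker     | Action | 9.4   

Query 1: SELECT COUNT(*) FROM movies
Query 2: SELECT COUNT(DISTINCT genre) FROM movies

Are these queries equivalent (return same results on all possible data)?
No, not equivalent

Query 1 returns: [(7,)]
Query 2 returns: [(3,)]

Reason: COUNT(*) counts rows, COUNT(DISTINCT genre) counts unique genres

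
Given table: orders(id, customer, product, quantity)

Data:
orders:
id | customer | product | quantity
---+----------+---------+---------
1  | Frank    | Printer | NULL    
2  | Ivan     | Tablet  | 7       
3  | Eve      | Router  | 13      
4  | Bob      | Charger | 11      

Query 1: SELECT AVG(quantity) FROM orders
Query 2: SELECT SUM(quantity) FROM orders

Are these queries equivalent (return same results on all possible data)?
No, not equivalent

Query 1 returns: [(10.333333333333334,)]
Query 2 returns: [(31,)]

Reason: AVG vs SUM give different aggregate values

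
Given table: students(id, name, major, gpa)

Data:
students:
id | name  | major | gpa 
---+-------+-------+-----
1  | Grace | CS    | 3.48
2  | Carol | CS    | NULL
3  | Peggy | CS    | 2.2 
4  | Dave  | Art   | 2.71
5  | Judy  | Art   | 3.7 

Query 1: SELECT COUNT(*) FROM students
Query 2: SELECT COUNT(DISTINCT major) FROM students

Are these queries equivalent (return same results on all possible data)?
No, not equivalent

Query 1 returns: [(5,)]
Query 2 returns: [(2,)]

Reason: COUNT(*) counts rows, COUNT(DISTINCT major) counts unique majors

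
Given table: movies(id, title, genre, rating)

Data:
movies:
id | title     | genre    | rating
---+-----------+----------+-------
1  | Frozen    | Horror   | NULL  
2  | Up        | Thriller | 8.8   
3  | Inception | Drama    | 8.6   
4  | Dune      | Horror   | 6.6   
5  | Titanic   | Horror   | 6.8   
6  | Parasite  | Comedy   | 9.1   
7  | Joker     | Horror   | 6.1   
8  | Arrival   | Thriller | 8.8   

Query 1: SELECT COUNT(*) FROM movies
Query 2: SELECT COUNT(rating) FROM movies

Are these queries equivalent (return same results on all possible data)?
No, not equivalent

Query 1 returns: [(8,)]
Query 2 returns: [(7,)]

Reason: COUNT(*) includes NULLs, COUNT(column) excludes them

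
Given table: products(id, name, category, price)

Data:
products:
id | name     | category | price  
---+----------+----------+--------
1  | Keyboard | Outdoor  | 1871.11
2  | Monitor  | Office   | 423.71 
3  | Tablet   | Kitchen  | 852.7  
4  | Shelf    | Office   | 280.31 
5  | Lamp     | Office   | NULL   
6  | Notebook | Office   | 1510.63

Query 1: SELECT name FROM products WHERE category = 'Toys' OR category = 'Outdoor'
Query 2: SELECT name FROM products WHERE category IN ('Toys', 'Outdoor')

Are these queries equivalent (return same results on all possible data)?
Yes, equivalent

Both queries return: [('Keyboard',)]

Reason: OR vs IN are equivalent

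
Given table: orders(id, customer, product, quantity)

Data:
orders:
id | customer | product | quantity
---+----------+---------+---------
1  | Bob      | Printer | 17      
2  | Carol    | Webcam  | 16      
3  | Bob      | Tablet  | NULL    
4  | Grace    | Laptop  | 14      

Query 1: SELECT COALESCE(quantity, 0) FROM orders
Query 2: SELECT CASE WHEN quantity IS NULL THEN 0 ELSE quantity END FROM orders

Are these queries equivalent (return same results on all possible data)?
Yes, equivalent

Both queries return: [(0,), (14,), (16,), (17,)]

Reason: COALESCE vs CASE for NULL handling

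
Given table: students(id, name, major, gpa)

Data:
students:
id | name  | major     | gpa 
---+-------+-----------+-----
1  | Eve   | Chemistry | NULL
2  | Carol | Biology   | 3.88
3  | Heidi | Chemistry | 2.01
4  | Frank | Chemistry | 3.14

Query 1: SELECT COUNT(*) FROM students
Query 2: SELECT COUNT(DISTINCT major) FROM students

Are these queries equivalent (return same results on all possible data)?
No, not equivalent

Query 1 returns: [(4,)]
Query 2 returns: [(2,)]

Reason: COUNT(*) counts rows, COUNT(DISTINCT major) counts unique majors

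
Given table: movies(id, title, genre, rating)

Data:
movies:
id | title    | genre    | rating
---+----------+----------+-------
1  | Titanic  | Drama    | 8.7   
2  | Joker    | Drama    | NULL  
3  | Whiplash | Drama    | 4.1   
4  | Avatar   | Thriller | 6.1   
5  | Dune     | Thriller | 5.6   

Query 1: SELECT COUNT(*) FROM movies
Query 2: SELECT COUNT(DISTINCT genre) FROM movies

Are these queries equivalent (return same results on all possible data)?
No, not equivalent

Query 1 returns: [(5,)]
Query 2 returns: [(2,)]

Reason: COUNT(*) counts rows, COUNT(DISTINCT genre) counts unique genres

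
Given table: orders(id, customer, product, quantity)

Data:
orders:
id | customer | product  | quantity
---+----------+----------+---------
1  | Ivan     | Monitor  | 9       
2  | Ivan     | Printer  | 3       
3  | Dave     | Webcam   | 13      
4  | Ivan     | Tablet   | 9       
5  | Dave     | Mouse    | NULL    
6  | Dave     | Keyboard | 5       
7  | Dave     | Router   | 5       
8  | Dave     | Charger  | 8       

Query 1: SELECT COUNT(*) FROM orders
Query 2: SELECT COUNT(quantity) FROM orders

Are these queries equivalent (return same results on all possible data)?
No, not equivalent

Query 1 returns: [(8,)]
Query 2 returns: [(7,)]

Reason: COUNT(*) includes NULLs, COUNT(column) excludes them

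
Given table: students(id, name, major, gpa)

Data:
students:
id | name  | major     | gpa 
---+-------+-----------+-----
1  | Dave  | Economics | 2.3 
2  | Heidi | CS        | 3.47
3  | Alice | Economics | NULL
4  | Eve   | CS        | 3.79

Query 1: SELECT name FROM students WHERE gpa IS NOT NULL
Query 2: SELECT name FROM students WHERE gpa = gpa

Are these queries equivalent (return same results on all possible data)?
Yes, equivalent

Both queries return: [('Dave',), ('Eve',), ('Heidi',)]

Reason: IS NOT NULL vs self-equality (both exclude NULLs)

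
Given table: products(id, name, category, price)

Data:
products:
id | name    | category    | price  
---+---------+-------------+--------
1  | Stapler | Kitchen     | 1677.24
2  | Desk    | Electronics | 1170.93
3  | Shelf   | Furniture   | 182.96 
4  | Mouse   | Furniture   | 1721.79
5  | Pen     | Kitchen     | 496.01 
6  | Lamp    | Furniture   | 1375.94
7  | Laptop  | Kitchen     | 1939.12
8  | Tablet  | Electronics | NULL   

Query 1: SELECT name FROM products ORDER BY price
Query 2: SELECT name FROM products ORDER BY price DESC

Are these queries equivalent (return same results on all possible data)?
No, not equivalent

Query 1 returns: [('Tablet',), ('Shelf',), ('Pen',), ('Desk',), ('Lamp',), ('Stapler',), ('Mouse',), ('Laptop',)]
Query 2 returns: [('Laptop',), ('Mouse',), ('Stapler',), ('Lamp',), ('Desk',), ('Pen',), ('Shelf',), ('Tablet',)]

Reason: ASC vs DESC gives opposite ordering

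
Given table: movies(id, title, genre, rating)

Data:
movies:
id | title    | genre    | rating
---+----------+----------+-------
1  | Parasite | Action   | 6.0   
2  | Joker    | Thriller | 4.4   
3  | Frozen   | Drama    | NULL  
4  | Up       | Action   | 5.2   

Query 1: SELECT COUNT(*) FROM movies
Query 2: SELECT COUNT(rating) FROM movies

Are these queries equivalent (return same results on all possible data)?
No, not equivalent

Query 1 returns: [(4,)]
Query 2 returns: [(3,)]

Reason: COUNT(*) includes NULLs, COUNT(column) excludes them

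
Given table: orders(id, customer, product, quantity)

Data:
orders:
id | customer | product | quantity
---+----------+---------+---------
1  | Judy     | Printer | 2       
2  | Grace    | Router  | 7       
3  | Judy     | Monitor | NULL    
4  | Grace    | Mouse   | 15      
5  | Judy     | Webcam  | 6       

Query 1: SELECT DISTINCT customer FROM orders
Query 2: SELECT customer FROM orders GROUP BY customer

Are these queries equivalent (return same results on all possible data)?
Yes, equivalent

Both queries return: [('Grace',), ('Judy',)]

Reason: Both get unique customers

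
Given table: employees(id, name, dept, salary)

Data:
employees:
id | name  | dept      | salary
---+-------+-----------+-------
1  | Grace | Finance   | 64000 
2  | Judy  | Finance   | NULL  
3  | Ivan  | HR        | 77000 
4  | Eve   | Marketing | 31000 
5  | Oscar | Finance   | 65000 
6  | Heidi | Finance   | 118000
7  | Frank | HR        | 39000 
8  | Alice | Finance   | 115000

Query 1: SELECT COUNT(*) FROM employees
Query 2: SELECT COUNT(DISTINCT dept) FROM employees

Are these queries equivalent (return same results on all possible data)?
No, not equivalent

Query 1 returns: [(8,)]
Query 2 returns: [(3,)]

Reason: COUNT(*) counts rows, COUNT(DISTINCT dept) counts unique depts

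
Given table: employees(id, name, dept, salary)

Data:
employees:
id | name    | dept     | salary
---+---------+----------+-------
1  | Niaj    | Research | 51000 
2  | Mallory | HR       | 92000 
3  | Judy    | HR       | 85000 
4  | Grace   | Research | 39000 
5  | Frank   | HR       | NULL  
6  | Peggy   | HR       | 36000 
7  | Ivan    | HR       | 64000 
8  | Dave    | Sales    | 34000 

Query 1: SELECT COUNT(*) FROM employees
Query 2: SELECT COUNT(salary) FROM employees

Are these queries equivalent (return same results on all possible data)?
No, not equivalent

Query 1 returns: [(8,)]
Query 2 returns: [(7,)]

Reason: COUNT(*) includes NULLs, COUNT(column) excludes them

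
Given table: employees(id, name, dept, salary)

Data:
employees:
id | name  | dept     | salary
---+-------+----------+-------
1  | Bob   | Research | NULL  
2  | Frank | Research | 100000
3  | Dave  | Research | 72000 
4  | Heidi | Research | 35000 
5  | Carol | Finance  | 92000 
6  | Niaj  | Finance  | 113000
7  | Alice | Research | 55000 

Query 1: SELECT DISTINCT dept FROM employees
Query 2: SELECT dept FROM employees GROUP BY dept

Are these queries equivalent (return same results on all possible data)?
Yes, equivalent

Both queries return: [('Finance',), ('Research',)]

Reason: Both get unique depts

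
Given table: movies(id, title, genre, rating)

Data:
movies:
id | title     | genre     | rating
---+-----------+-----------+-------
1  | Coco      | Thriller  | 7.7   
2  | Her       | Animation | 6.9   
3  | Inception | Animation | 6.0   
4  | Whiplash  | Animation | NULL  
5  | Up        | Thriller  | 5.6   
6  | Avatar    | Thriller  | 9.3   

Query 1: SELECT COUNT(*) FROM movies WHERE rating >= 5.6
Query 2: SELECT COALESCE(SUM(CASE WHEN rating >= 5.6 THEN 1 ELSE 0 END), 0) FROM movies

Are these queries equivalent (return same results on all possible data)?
Yes, equivalent

Both queries return: [(5,)]

Reason: COUNT with WHERE vs conditional SUM (COALESCE handles empty-table NULL)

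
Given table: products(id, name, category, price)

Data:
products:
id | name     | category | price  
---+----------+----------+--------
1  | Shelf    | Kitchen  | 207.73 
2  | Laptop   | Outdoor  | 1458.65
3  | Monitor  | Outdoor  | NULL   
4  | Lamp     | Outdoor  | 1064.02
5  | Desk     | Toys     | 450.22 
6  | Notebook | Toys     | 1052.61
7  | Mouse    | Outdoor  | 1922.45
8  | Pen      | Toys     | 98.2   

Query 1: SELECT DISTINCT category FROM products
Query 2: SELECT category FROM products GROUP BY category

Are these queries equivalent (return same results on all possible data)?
Yes, equivalent

Both queries return: [('Kitchen',), ('Outdoor',), ('Toys',)]

Reason: Both get unique categorys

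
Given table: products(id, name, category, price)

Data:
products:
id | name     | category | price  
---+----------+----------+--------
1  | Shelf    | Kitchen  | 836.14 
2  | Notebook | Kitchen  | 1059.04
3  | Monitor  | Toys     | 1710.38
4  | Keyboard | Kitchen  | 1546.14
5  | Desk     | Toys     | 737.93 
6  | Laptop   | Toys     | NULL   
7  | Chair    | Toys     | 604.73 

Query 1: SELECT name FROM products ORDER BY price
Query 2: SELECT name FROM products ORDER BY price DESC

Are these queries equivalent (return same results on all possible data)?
No, not equivalent

Query 1 returns: [('Laptop',), ('Chair',), ('Desk',), ('Shelf',), ('Notebook',), ('Keyboard',), ('Monitor',)]
Query 2 returns: [('Monitor',), ('Keyboard',), ('Notebook',), ('Shelf',), ('Desk',), ('Chair',), ('Laptop',)]

Reason: ASC vs DESC gives opposite ordering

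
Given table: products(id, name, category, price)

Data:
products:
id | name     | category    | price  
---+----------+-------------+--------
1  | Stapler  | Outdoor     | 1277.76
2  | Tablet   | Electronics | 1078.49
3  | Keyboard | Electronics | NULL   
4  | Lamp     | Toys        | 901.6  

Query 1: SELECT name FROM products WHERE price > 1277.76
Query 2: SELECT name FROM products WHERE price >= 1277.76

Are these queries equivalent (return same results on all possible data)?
No, not equivalent

Query 1 returns: []
Query 2 returns: [('Stapler',)]

Reason: > vs >= gives different results when price = 1277.76 exists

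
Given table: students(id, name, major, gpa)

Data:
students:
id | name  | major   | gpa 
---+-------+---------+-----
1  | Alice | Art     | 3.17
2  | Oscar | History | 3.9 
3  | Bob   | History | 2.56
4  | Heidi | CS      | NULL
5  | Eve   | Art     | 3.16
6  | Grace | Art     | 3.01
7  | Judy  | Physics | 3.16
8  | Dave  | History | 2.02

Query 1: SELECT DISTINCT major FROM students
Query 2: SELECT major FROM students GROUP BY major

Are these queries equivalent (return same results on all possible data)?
Yes, equivalent

Both queries return: [('Art',), ('CS',), ('History',), ('Physics',)]

Reason: Both get unique majors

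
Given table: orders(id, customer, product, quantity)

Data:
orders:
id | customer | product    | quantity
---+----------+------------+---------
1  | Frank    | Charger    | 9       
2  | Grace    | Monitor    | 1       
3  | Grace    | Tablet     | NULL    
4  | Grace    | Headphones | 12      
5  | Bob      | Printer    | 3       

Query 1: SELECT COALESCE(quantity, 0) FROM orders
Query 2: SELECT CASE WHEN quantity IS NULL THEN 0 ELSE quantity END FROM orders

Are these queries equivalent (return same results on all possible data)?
Yes, equivalent

Both queries return: [(0,), (1,), (3,), (9,), (12,)]

Reason: COALESCE vs CASE for NULL handling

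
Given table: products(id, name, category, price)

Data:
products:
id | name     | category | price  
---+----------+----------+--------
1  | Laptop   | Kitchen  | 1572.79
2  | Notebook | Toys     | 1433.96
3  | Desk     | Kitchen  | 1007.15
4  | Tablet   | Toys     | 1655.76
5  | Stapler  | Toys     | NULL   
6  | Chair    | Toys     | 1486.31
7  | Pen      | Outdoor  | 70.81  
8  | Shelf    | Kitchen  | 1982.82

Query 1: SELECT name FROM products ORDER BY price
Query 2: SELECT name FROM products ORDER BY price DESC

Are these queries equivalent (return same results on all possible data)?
No, not equivalent

Query 1 returns: [('Stapler',), ('Pen',), ('Desk',), ('Notebook',), ('Chair',), ('Laptop',), ('Tablet',), ('Shelf',)]
Query 2 returns: [('Shelf',), ('Tablet',), ('Laptop',), ('Chair',), ('Notebook',), ('Desk',), ('Pen',), ('Stapler',)]

Reason: ASC vs DESC gives opposite ordering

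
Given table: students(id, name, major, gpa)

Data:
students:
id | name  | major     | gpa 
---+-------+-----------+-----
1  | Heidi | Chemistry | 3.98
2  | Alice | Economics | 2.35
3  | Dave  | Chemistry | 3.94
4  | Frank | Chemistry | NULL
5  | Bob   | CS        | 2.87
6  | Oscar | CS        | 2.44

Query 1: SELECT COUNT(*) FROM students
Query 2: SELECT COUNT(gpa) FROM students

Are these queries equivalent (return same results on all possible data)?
No, not equivalent

Query 1 returns: [(6,)]
Query 2 returns: [(5,)]

Reason: COUNT(*) includes NULLs, COUNT(column) excludes them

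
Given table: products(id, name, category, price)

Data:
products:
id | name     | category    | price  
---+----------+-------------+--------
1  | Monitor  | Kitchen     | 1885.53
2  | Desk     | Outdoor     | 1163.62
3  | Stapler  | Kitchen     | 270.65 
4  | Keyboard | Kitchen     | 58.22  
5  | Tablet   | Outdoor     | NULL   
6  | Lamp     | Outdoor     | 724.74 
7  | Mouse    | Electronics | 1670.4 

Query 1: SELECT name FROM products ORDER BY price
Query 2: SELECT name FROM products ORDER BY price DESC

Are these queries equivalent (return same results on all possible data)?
No, not equivalent

Query 1 returns: [('Tablet',), ('Keyboard',), ('Stapler',), ('Lamp',), ('Desk',), ('Mouse',), ('Monitor',)]
Query 2 returns: [('Monitor',), ('Mouse',), ('Desk',), ('Lamp',), ('Stapler',), ('Keyboard',), ('Tablet',)]

Reason: ASC vs DESC gives opposite ordering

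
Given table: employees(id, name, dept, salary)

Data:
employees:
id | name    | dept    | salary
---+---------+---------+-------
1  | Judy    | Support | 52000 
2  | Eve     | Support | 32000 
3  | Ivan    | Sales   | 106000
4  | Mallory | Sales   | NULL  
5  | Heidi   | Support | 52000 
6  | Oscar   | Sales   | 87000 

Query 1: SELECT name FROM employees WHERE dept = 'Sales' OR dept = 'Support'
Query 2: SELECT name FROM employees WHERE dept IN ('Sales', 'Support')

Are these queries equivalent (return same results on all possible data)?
Yes, equivalent

Both queries return: [('Eve',), ('Heidi',), ('Ivan',), ('Judy',), ('Mallory',), ('Oscar',)]

Reason: OR vs IN are equivalent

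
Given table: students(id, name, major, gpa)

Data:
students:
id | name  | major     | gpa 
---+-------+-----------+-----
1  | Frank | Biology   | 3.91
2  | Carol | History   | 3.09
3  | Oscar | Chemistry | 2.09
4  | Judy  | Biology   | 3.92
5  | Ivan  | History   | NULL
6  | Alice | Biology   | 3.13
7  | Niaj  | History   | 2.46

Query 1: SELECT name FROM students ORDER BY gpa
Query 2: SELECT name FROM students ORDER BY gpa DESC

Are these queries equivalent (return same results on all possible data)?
No, not equivalent

Query 1 returns: [('Ivan',), ('Oscar',), ('Niaj',), ('Carol',), ('Alice',), ('Frank',), ('Judy',)]
Query 2 returns: [('Judy',), ('Frank',), ('Alice',), ('Carol',), ('Niaj',), ('Oscar',), ('Ivan',)]

Reason: ASC vs DESC gives opposite ordering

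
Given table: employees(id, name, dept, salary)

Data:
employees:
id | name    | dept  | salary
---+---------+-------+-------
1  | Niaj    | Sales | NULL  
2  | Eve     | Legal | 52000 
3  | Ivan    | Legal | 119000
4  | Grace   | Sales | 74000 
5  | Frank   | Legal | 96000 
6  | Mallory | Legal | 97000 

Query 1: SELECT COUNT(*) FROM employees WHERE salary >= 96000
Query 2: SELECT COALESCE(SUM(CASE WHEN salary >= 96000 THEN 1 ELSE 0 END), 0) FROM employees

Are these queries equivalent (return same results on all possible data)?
Yes, equivalent

Both queries return: [(3,)]

Reason: COUNT with WHERE vs conditional SUM (COALESCE handles empty-table NULL)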